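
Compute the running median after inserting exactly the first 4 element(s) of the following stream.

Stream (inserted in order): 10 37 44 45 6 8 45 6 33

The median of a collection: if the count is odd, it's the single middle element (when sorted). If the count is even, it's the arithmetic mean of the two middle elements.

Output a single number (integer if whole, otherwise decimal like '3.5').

Answer: 40.5

Derivation:
Step 1: insert 10 -> lo=[10] (size 1, max 10) hi=[] (size 0) -> median=10
Step 2: insert 37 -> lo=[10] (size 1, max 10) hi=[37] (size 1, min 37) -> median=23.5
Step 3: insert 44 -> lo=[10, 37] (size 2, max 37) hi=[44] (size 1, min 44) -> median=37
Step 4: insert 45 -> lo=[10, 37] (size 2, max 37) hi=[44, 45] (size 2, min 44) -> median=40.5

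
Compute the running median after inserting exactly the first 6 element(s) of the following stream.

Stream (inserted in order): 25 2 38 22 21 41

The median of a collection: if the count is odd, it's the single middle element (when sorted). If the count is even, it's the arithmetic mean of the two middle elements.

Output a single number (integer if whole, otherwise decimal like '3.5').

Step 1: insert 25 -> lo=[25] (size 1, max 25) hi=[] (size 0) -> median=25
Step 2: insert 2 -> lo=[2] (size 1, max 2) hi=[25] (size 1, min 25) -> median=13.5
Step 3: insert 38 -> lo=[2, 25] (size 2, max 25) hi=[38] (size 1, min 38) -> median=25
Step 4: insert 22 -> lo=[2, 22] (size 2, max 22) hi=[25, 38] (size 2, min 25) -> median=23.5
Step 5: insert 21 -> lo=[2, 21, 22] (size 3, max 22) hi=[25, 38] (size 2, min 25) -> median=22
Step 6: insert 41 -> lo=[2, 21, 22] (size 3, max 22) hi=[25, 38, 41] (size 3, min 25) -> median=23.5

Answer: 23.5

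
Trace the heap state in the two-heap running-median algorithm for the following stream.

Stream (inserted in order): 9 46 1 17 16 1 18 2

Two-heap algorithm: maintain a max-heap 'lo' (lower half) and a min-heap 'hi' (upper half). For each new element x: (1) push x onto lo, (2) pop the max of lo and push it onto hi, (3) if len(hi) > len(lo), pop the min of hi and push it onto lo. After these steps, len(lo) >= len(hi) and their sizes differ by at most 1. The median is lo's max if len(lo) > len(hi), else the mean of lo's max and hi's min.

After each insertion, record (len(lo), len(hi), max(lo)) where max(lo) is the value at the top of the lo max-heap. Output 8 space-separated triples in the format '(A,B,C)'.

Answer: (1,0,9) (1,1,9) (2,1,9) (2,2,9) (3,2,16) (3,3,9) (4,3,16) (4,4,9)

Derivation:
Step 1: insert 9 -> lo=[9] hi=[] -> (len(lo)=1, len(hi)=0, max(lo)=9)
Step 2: insert 46 -> lo=[9] hi=[46] -> (len(lo)=1, len(hi)=1, max(lo)=9)
Step 3: insert 1 -> lo=[1, 9] hi=[46] -> (len(lo)=2, len(hi)=1, max(lo)=9)
Step 4: insert 17 -> lo=[1, 9] hi=[17, 46] -> (len(lo)=2, len(hi)=2, max(lo)=9)
Step 5: insert 16 -> lo=[1, 9, 16] hi=[17, 46] -> (len(lo)=3, len(hi)=2, max(lo)=16)
Step 6: insert 1 -> lo=[1, 1, 9] hi=[16, 17, 46] -> (len(lo)=3, len(hi)=3, max(lo)=9)
Step 7: insert 18 -> lo=[1, 1, 9, 16] hi=[17, 18, 46] -> (len(lo)=4, len(hi)=3, max(lo)=16)
Step 8: insert 2 -> lo=[1, 1, 2, 9] hi=[16, 17, 18, 46] -> (len(lo)=4, len(hi)=4, max(lo)=9)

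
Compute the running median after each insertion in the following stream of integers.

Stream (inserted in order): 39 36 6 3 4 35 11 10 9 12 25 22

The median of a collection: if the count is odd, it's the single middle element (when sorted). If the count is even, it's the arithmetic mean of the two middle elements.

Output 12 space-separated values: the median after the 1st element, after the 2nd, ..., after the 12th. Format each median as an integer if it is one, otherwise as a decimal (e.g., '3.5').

Step 1: insert 39 -> lo=[39] (size 1, max 39) hi=[] (size 0) -> median=39
Step 2: insert 36 -> lo=[36] (size 1, max 36) hi=[39] (size 1, min 39) -> median=37.5
Step 3: insert 6 -> lo=[6, 36] (size 2, max 36) hi=[39] (size 1, min 39) -> median=36
Step 4: insert 3 -> lo=[3, 6] (size 2, max 6) hi=[36, 39] (size 2, min 36) -> median=21
Step 5: insert 4 -> lo=[3, 4, 6] (size 3, max 6) hi=[36, 39] (size 2, min 36) -> median=6
Step 6: insert 35 -> lo=[3, 4, 6] (size 3, max 6) hi=[35, 36, 39] (size 3, min 35) -> median=20.5
Step 7: insert 11 -> lo=[3, 4, 6, 11] (size 4, max 11) hi=[35, 36, 39] (size 3, min 35) -> median=11
Step 8: insert 10 -> lo=[3, 4, 6, 10] (size 4, max 10) hi=[11, 35, 36, 39] (size 4, min 11) -> median=10.5
Step 9: insert 9 -> lo=[3, 4, 6, 9, 10] (size 5, max 10) hi=[11, 35, 36, 39] (size 4, min 11) -> median=10
Step 10: insert 12 -> lo=[3, 4, 6, 9, 10] (size 5, max 10) hi=[11, 12, 35, 36, 39] (size 5, min 11) -> median=10.5
Step 11: insert 25 -> lo=[3, 4, 6, 9, 10, 11] (size 6, max 11) hi=[12, 25, 35, 36, 39] (size 5, min 12) -> median=11
Step 12: insert 22 -> lo=[3, 4, 6, 9, 10, 11] (size 6, max 11) hi=[12, 22, 25, 35, 36, 39] (size 6, min 12) -> median=11.5

Answer: 39 37.5 36 21 6 20.5 11 10.5 10 10.5 11 11.5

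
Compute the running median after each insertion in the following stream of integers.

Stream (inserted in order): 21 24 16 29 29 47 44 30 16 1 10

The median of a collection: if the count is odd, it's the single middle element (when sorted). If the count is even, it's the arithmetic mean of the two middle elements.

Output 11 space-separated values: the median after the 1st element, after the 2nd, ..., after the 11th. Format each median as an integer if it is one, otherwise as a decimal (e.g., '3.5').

Answer: 21 22.5 21 22.5 24 26.5 29 29 29 26.5 24

Derivation:
Step 1: insert 21 -> lo=[21] (size 1, max 21) hi=[] (size 0) -> median=21
Step 2: insert 24 -> lo=[21] (size 1, max 21) hi=[24] (size 1, min 24) -> median=22.5
Step 3: insert 16 -> lo=[16, 21] (size 2, max 21) hi=[24] (size 1, min 24) -> median=21
Step 4: insert 29 -> lo=[16, 21] (size 2, max 21) hi=[24, 29] (size 2, min 24) -> median=22.5
Step 5: insert 29 -> lo=[16, 21, 24] (size 3, max 24) hi=[29, 29] (size 2, min 29) -> median=24
Step 6: insert 47 -> lo=[16, 21, 24] (size 3, max 24) hi=[29, 29, 47] (size 3, min 29) -> median=26.5
Step 7: insert 44 -> lo=[16, 21, 24, 29] (size 4, max 29) hi=[29, 44, 47] (size 3, min 29) -> median=29
Step 8: insert 30 -> lo=[16, 21, 24, 29] (size 4, max 29) hi=[29, 30, 44, 47] (size 4, min 29) -> median=29
Step 9: insert 16 -> lo=[16, 16, 21, 24, 29] (size 5, max 29) hi=[29, 30, 44, 47] (size 4, min 29) -> median=29
Step 10: insert 1 -> lo=[1, 16, 16, 21, 24] (size 5, max 24) hi=[29, 29, 30, 44, 47] (size 5, min 29) -> median=26.5
Step 11: insert 10 -> lo=[1, 10, 16, 16, 21, 24] (size 6, max 24) hi=[29, 29, 30, 44, 47] (size 5, min 29) -> median=24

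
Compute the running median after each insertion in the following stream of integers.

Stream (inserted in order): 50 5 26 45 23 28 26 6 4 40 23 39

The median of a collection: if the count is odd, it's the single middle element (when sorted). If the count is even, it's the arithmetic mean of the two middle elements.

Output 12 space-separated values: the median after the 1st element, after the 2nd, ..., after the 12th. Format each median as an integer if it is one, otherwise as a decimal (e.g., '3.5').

Answer: 50 27.5 26 35.5 26 27 26 26 26 26 26 26

Derivation:
Step 1: insert 50 -> lo=[50] (size 1, max 50) hi=[] (size 0) -> median=50
Step 2: insert 5 -> lo=[5] (size 1, max 5) hi=[50] (size 1, min 50) -> median=27.5
Step 3: insert 26 -> lo=[5, 26] (size 2, max 26) hi=[50] (size 1, min 50) -> median=26
Step 4: insert 45 -> lo=[5, 26] (size 2, max 26) hi=[45, 50] (size 2, min 45) -> median=35.5
Step 5: insert 23 -> lo=[5, 23, 26] (size 3, max 26) hi=[45, 50] (size 2, min 45) -> median=26
Step 6: insert 28 -> lo=[5, 23, 26] (size 3, max 26) hi=[28, 45, 50] (size 3, min 28) -> median=27
Step 7: insert 26 -> lo=[5, 23, 26, 26] (size 4, max 26) hi=[28, 45, 50] (size 3, min 28) -> median=26
Step 8: insert 6 -> lo=[5, 6, 23, 26] (size 4, max 26) hi=[26, 28, 45, 50] (size 4, min 26) -> median=26
Step 9: insert 4 -> lo=[4, 5, 6, 23, 26] (size 5, max 26) hi=[26, 28, 45, 50] (size 4, min 26) -> median=26
Step 10: insert 40 -> lo=[4, 5, 6, 23, 26] (size 5, max 26) hi=[26, 28, 40, 45, 50] (size 5, min 26) -> median=26
Step 11: insert 23 -> lo=[4, 5, 6, 23, 23, 26] (size 6, max 26) hi=[26, 28, 40, 45, 50] (size 5, min 26) -> median=26
Step 12: insert 39 -> lo=[4, 5, 6, 23, 23, 26] (size 6, max 26) hi=[26, 28, 39, 40, 45, 50] (size 6, min 26) -> median=26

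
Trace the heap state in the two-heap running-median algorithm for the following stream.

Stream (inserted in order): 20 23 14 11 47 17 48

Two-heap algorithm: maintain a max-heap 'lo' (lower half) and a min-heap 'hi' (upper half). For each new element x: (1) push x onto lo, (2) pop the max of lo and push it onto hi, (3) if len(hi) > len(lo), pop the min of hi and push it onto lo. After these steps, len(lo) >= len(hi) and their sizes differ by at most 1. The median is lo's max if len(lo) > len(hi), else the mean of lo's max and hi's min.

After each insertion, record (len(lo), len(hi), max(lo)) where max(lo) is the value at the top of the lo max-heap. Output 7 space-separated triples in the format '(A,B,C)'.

Answer: (1,0,20) (1,1,20) (2,1,20) (2,2,14) (3,2,20) (3,3,17) (4,3,20)

Derivation:
Step 1: insert 20 -> lo=[20] hi=[] -> (len(lo)=1, len(hi)=0, max(lo)=20)
Step 2: insert 23 -> lo=[20] hi=[23] -> (len(lo)=1, len(hi)=1, max(lo)=20)
Step 3: insert 14 -> lo=[14, 20] hi=[23] -> (len(lo)=2, len(hi)=1, max(lo)=20)
Step 4: insert 11 -> lo=[11, 14] hi=[20, 23] -> (len(lo)=2, len(hi)=2, max(lo)=14)
Step 5: insert 47 -> lo=[11, 14, 20] hi=[23, 47] -> (len(lo)=3, len(hi)=2, max(lo)=20)
Step 6: insert 17 -> lo=[11, 14, 17] hi=[20, 23, 47] -> (len(lo)=3, len(hi)=3, max(lo)=17)
Step 7: insert 48 -> lo=[11, 14, 17, 20] hi=[23, 47, 48] -> (len(lo)=4, len(hi)=3, max(lo)=20)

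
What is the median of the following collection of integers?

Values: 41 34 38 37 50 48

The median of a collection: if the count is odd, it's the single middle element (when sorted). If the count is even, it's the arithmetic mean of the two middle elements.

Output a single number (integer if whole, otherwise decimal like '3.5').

Answer: 39.5

Derivation:
Step 1: insert 41 -> lo=[41] (size 1, max 41) hi=[] (size 0) -> median=41
Step 2: insert 34 -> lo=[34] (size 1, max 34) hi=[41] (size 1, min 41) -> median=37.5
Step 3: insert 38 -> lo=[34, 38] (size 2, max 38) hi=[41] (size 1, min 41) -> median=38
Step 4: insert 37 -> lo=[34, 37] (size 2, max 37) hi=[38, 41] (size 2, min 38) -> median=37.5
Step 5: insert 50 -> lo=[34, 37, 38] (size 3, max 38) hi=[41, 50] (size 2, min 41) -> median=38
Step 6: insert 48 -> lo=[34, 37, 38] (size 3, max 38) hi=[41, 48, 50] (size 3, min 41) -> median=39.5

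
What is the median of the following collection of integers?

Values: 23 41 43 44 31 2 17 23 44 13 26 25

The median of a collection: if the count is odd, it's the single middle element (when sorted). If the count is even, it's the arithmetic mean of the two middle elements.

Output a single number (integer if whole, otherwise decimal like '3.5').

Step 1: insert 23 -> lo=[23] (size 1, max 23) hi=[] (size 0) -> median=23
Step 2: insert 41 -> lo=[23] (size 1, max 23) hi=[41] (size 1, min 41) -> median=32
Step 3: insert 43 -> lo=[23, 41] (size 2, max 41) hi=[43] (size 1, min 43) -> median=41
Step 4: insert 44 -> lo=[23, 41] (size 2, max 41) hi=[43, 44] (size 2, min 43) -> median=42
Step 5: insert 31 -> lo=[23, 31, 41] (size 3, max 41) hi=[43, 44] (size 2, min 43) -> median=41
Step 6: insert 2 -> lo=[2, 23, 31] (size 3, max 31) hi=[41, 43, 44] (size 3, min 41) -> median=36
Step 7: insert 17 -> lo=[2, 17, 23, 31] (size 4, max 31) hi=[41, 43, 44] (size 3, min 41) -> median=31
Step 8: insert 23 -> lo=[2, 17, 23, 23] (size 4, max 23) hi=[31, 41, 43, 44] (size 4, min 31) -> median=27
Step 9: insert 44 -> lo=[2, 17, 23, 23, 31] (size 5, max 31) hi=[41, 43, 44, 44] (size 4, min 41) -> median=31
Step 10: insert 13 -> lo=[2, 13, 17, 23, 23] (size 5, max 23) hi=[31, 41, 43, 44, 44] (size 5, min 31) -> median=27
Step 11: insert 26 -> lo=[2, 13, 17, 23, 23, 26] (size 6, max 26) hi=[31, 41, 43, 44, 44] (size 5, min 31) -> median=26
Step 12: insert 25 -> lo=[2, 13, 17, 23, 23, 25] (size 6, max 25) hi=[26, 31, 41, 43, 44, 44] (size 6, min 26) -> median=25.5

Answer: 25.5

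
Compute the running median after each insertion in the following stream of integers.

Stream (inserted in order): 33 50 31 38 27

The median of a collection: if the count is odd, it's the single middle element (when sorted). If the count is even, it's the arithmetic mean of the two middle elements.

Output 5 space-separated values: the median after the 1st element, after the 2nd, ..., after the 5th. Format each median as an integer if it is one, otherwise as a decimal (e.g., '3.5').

Step 1: insert 33 -> lo=[33] (size 1, max 33) hi=[] (size 0) -> median=33
Step 2: insert 50 -> lo=[33] (size 1, max 33) hi=[50] (size 1, min 50) -> median=41.5
Step 3: insert 31 -> lo=[31, 33] (size 2, max 33) hi=[50] (size 1, min 50) -> median=33
Step 4: insert 38 -> lo=[31, 33] (size 2, max 33) hi=[38, 50] (size 2, min 38) -> median=35.5
Step 5: insert 27 -> lo=[27, 31, 33] (size 3, max 33) hi=[38, 50] (size 2, min 38) -> median=33

Answer: 33 41.5 33 35.5 33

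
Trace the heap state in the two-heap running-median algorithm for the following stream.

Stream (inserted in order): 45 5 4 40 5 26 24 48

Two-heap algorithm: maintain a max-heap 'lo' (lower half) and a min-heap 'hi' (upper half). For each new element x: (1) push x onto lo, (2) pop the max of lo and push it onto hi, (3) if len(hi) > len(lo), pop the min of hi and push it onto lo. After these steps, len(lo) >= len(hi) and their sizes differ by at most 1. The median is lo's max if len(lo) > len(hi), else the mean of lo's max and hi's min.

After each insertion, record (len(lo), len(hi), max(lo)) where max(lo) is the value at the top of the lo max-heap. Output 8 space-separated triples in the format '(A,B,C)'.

Step 1: insert 45 -> lo=[45] hi=[] -> (len(lo)=1, len(hi)=0, max(lo)=45)
Step 2: insert 5 -> lo=[5] hi=[45] -> (len(lo)=1, len(hi)=1, max(lo)=5)
Step 3: insert 4 -> lo=[4, 5] hi=[45] -> (len(lo)=2, len(hi)=1, max(lo)=5)
Step 4: insert 40 -> lo=[4, 5] hi=[40, 45] -> (len(lo)=2, len(hi)=2, max(lo)=5)
Step 5: insert 5 -> lo=[4, 5, 5] hi=[40, 45] -> (len(lo)=3, len(hi)=2, max(lo)=5)
Step 6: insert 26 -> lo=[4, 5, 5] hi=[26, 40, 45] -> (len(lo)=3, len(hi)=3, max(lo)=5)
Step 7: insert 24 -> lo=[4, 5, 5, 24] hi=[26, 40, 45] -> (len(lo)=4, len(hi)=3, max(lo)=24)
Step 8: insert 48 -> lo=[4, 5, 5, 24] hi=[26, 40, 45, 48] -> (len(lo)=4, len(hi)=4, max(lo)=24)

Answer: (1,0,45) (1,1,5) (2,1,5) (2,2,5) (3,2,5) (3,3,5) (4,3,24) (4,4,24)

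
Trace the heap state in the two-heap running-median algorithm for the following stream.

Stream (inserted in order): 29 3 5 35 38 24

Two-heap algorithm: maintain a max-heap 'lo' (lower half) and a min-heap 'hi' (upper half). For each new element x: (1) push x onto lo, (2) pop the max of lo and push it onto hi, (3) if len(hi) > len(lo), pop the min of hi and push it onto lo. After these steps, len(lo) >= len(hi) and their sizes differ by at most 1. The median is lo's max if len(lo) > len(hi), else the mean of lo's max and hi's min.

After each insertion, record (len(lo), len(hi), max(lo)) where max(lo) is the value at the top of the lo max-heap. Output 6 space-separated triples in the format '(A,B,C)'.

Step 1: insert 29 -> lo=[29] hi=[] -> (len(lo)=1, len(hi)=0, max(lo)=29)
Step 2: insert 3 -> lo=[3] hi=[29] -> (len(lo)=1, len(hi)=1, max(lo)=3)
Step 3: insert 5 -> lo=[3, 5] hi=[29] -> (len(lo)=2, len(hi)=1, max(lo)=5)
Step 4: insert 35 -> lo=[3, 5] hi=[29, 35] -> (len(lo)=2, len(hi)=2, max(lo)=5)
Step 5: insert 38 -> lo=[3, 5, 29] hi=[35, 38] -> (len(lo)=3, len(hi)=2, max(lo)=29)
Step 6: insert 24 -> lo=[3, 5, 24] hi=[29, 35, 38] -> (len(lo)=3, len(hi)=3, max(lo)=24)

Answer: (1,0,29) (1,1,3) (2,1,5) (2,2,5) (3,2,29) (3,3,24)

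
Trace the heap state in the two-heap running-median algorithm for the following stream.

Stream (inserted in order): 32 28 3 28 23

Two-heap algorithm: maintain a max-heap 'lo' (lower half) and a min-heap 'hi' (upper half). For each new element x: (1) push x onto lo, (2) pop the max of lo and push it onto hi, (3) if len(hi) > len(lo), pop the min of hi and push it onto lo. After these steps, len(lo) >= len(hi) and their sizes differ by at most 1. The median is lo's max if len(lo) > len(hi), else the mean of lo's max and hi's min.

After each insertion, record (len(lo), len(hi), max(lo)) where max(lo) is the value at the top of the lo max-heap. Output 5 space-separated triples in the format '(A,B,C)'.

Answer: (1,0,32) (1,1,28) (2,1,28) (2,2,28) (3,2,28)

Derivation:
Step 1: insert 32 -> lo=[32] hi=[] -> (len(lo)=1, len(hi)=0, max(lo)=32)
Step 2: insert 28 -> lo=[28] hi=[32] -> (len(lo)=1, len(hi)=1, max(lo)=28)
Step 3: insert 3 -> lo=[3, 28] hi=[32] -> (len(lo)=2, len(hi)=1, max(lo)=28)
Step 4: insert 28 -> lo=[3, 28] hi=[28, 32] -> (len(lo)=2, len(hi)=2, max(lo)=28)
Step 5: insert 23 -> lo=[3, 23, 28] hi=[28, 32] -> (len(lo)=3, len(hi)=2, max(lo)=28)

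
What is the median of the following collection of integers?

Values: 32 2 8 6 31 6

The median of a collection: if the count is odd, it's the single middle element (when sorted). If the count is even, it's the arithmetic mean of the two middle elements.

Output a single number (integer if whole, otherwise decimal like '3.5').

Step 1: insert 32 -> lo=[32] (size 1, max 32) hi=[] (size 0) -> median=32
Step 2: insert 2 -> lo=[2] (size 1, max 2) hi=[32] (size 1, min 32) -> median=17
Step 3: insert 8 -> lo=[2, 8] (size 2, max 8) hi=[32] (size 1, min 32) -> median=8
Step 4: insert 6 -> lo=[2, 6] (size 2, max 6) hi=[8, 32] (size 2, min 8) -> median=7
Step 5: insert 31 -> lo=[2, 6, 8] (size 3, max 8) hi=[31, 32] (size 2, min 31) -> median=8
Step 6: insert 6 -> lo=[2, 6, 6] (size 3, max 6) hi=[8, 31, 32] (size 3, min 8) -> median=7

Answer: 7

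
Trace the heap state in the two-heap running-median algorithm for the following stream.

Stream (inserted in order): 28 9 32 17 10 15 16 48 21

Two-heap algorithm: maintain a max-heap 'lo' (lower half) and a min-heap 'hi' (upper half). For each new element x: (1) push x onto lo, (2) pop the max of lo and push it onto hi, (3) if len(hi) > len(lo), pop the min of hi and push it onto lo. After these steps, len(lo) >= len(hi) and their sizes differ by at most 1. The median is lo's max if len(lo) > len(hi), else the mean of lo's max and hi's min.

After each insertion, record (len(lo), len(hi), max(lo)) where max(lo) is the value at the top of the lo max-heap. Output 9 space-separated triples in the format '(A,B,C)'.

Answer: (1,0,28) (1,1,9) (2,1,28) (2,2,17) (3,2,17) (3,3,15) (4,3,16) (4,4,16) (5,4,17)

Derivation:
Step 1: insert 28 -> lo=[28] hi=[] -> (len(lo)=1, len(hi)=0, max(lo)=28)
Step 2: insert 9 -> lo=[9] hi=[28] -> (len(lo)=1, len(hi)=1, max(lo)=9)
Step 3: insert 32 -> lo=[9, 28] hi=[32] -> (len(lo)=2, len(hi)=1, max(lo)=28)
Step 4: insert 17 -> lo=[9, 17] hi=[28, 32] -> (len(lo)=2, len(hi)=2, max(lo)=17)
Step 5: insert 10 -> lo=[9, 10, 17] hi=[28, 32] -> (len(lo)=3, len(hi)=2, max(lo)=17)
Step 6: insert 15 -> lo=[9, 10, 15] hi=[17, 28, 32] -> (len(lo)=3, len(hi)=3, max(lo)=15)
Step 7: insert 16 -> lo=[9, 10, 15, 16] hi=[17, 28, 32] -> (len(lo)=4, len(hi)=3, max(lo)=16)
Step 8: insert 48 -> lo=[9, 10, 15, 16] hi=[17, 28, 32, 48] -> (len(lo)=4, len(hi)=4, max(lo)=16)
Step 9: insert 21 -> lo=[9, 10, 15, 16, 17] hi=[21, 28, 32, 48] -> (len(lo)=5, len(hi)=4, max(lo)=17)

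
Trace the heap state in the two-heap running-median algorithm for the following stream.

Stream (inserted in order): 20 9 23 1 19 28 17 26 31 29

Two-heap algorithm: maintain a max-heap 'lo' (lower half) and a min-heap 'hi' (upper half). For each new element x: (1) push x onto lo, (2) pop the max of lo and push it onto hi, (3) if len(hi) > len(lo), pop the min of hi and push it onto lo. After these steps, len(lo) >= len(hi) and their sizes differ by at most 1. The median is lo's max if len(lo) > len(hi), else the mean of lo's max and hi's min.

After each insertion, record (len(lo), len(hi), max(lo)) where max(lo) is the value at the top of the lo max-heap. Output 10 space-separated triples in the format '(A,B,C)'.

Answer: (1,0,20) (1,1,9) (2,1,20) (2,2,9) (3,2,19) (3,3,19) (4,3,19) (4,4,19) (5,4,20) (5,5,20)

Derivation:
Step 1: insert 20 -> lo=[20] hi=[] -> (len(lo)=1, len(hi)=0, max(lo)=20)
Step 2: insert 9 -> lo=[9] hi=[20] -> (len(lo)=1, len(hi)=1, max(lo)=9)
Step 3: insert 23 -> lo=[9, 20] hi=[23] -> (len(lo)=2, len(hi)=1, max(lo)=20)
Step 4: insert 1 -> lo=[1, 9] hi=[20, 23] -> (len(lo)=2, len(hi)=2, max(lo)=9)
Step 5: insert 19 -> lo=[1, 9, 19] hi=[20, 23] -> (len(lo)=3, len(hi)=2, max(lo)=19)
Step 6: insert 28 -> lo=[1, 9, 19] hi=[20, 23, 28] -> (len(lo)=3, len(hi)=3, max(lo)=19)
Step 7: insert 17 -> lo=[1, 9, 17, 19] hi=[20, 23, 28] -> (len(lo)=4, len(hi)=3, max(lo)=19)
Step 8: insert 26 -> lo=[1, 9, 17, 19] hi=[20, 23, 26, 28] -> (len(lo)=4, len(hi)=4, max(lo)=19)
Step 9: insert 31 -> lo=[1, 9, 17, 19, 20] hi=[23, 26, 28, 31] -> (len(lo)=5, len(hi)=4, max(lo)=20)
Step 10: insert 29 -> lo=[1, 9, 17, 19, 20] hi=[23, 26, 28, 29, 31] -> (len(lo)=5, len(hi)=5, max(lo)=20)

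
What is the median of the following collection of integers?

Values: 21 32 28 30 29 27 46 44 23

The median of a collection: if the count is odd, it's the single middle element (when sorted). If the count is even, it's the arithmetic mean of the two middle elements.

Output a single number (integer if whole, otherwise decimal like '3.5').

Step 1: insert 21 -> lo=[21] (size 1, max 21) hi=[] (size 0) -> median=21
Step 2: insert 32 -> lo=[21] (size 1, max 21) hi=[32] (size 1, min 32) -> median=26.5
Step 3: insert 28 -> lo=[21, 28] (size 2, max 28) hi=[32] (size 1, min 32) -> median=28
Step 4: insert 30 -> lo=[21, 28] (size 2, max 28) hi=[30, 32] (size 2, min 30) -> median=29
Step 5: insert 29 -> lo=[21, 28, 29] (size 3, max 29) hi=[30, 32] (size 2, min 30) -> median=29
Step 6: insert 27 -> lo=[21, 27, 28] (size 3, max 28) hi=[29, 30, 32] (size 3, min 29) -> median=28.5
Step 7: insert 46 -> lo=[21, 27, 28, 29] (size 4, max 29) hi=[30, 32, 46] (size 3, min 30) -> median=29
Step 8: insert 44 -> lo=[21, 27, 28, 29] (size 4, max 29) hi=[30, 32, 44, 46] (size 4, min 30) -> median=29.5
Step 9: insert 23 -> lo=[21, 23, 27, 28, 29] (size 5, max 29) hi=[30, 32, 44, 46] (size 4, min 30) -> median=29

Answer: 29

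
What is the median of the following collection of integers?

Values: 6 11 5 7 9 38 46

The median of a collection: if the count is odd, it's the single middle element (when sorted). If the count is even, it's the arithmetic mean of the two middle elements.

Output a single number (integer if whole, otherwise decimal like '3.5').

Answer: 9

Derivation:
Step 1: insert 6 -> lo=[6] (size 1, max 6) hi=[] (size 0) -> median=6
Step 2: insert 11 -> lo=[6] (size 1, max 6) hi=[11] (size 1, min 11) -> median=8.5
Step 3: insert 5 -> lo=[5, 6] (size 2, max 6) hi=[11] (size 1, min 11) -> median=6
Step 4: insert 7 -> lo=[5, 6] (size 2, max 6) hi=[7, 11] (size 2, min 7) -> median=6.5
Step 5: insert 9 -> lo=[5, 6, 7] (size 3, max 7) hi=[9, 11] (size 2, min 9) -> median=7
Step 6: insert 38 -> lo=[5, 6, 7] (size 3, max 7) hi=[9, 11, 38] (size 3, min 9) -> median=8
Step 7: insert 46 -> lo=[5, 6, 7, 9] (size 4, max 9) hi=[11, 38, 46] (size 3, min 11) -> median=9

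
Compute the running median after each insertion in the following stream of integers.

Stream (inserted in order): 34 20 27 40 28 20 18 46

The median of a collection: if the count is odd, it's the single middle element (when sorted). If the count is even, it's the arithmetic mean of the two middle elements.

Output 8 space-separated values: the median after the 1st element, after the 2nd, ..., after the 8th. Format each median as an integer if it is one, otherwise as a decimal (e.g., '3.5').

Answer: 34 27 27 30.5 28 27.5 27 27.5

Derivation:
Step 1: insert 34 -> lo=[34] (size 1, max 34) hi=[] (size 0) -> median=34
Step 2: insert 20 -> lo=[20] (size 1, max 20) hi=[34] (size 1, min 34) -> median=27
Step 3: insert 27 -> lo=[20, 27] (size 2, max 27) hi=[34] (size 1, min 34) -> median=27
Step 4: insert 40 -> lo=[20, 27] (size 2, max 27) hi=[34, 40] (size 2, min 34) -> median=30.5
Step 5: insert 28 -> lo=[20, 27, 28] (size 3, max 28) hi=[34, 40] (size 2, min 34) -> median=28
Step 6: insert 20 -> lo=[20, 20, 27] (size 3, max 27) hi=[28, 34, 40] (size 3, min 28) -> median=27.5
Step 7: insert 18 -> lo=[18, 20, 20, 27] (size 4, max 27) hi=[28, 34, 40] (size 3, min 28) -> median=27
Step 8: insert 46 -> lo=[18, 20, 20, 27] (size 4, max 27) hi=[28, 34, 40, 46] (size 4, min 28) -> median=27.5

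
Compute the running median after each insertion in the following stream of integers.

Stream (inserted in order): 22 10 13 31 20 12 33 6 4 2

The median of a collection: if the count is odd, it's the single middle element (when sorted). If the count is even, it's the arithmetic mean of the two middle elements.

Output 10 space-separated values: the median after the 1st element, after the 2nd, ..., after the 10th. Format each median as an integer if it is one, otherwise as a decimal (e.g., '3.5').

Answer: 22 16 13 17.5 20 16.5 20 16.5 13 12.5

Derivation:
Step 1: insert 22 -> lo=[22] (size 1, max 22) hi=[] (size 0) -> median=22
Step 2: insert 10 -> lo=[10] (size 1, max 10) hi=[22] (size 1, min 22) -> median=16
Step 3: insert 13 -> lo=[10, 13] (size 2, max 13) hi=[22] (size 1, min 22) -> median=13
Step 4: insert 31 -> lo=[10, 13] (size 2, max 13) hi=[22, 31] (size 2, min 22) -> median=17.5
Step 5: insert 20 -> lo=[10, 13, 20] (size 3, max 20) hi=[22, 31] (size 2, min 22) -> median=20
Step 6: insert 12 -> lo=[10, 12, 13] (size 3, max 13) hi=[20, 22, 31] (size 3, min 20) -> median=16.5
Step 7: insert 33 -> lo=[10, 12, 13, 20] (size 4, max 20) hi=[22, 31, 33] (size 3, min 22) -> median=20
Step 8: insert 6 -> lo=[6, 10, 12, 13] (size 4, max 13) hi=[20, 22, 31, 33] (size 4, min 20) -> median=16.5
Step 9: insert 4 -> lo=[4, 6, 10, 12, 13] (size 5, max 13) hi=[20, 22, 31, 33] (size 4, min 20) -> median=13
Step 10: insert 2 -> lo=[2, 4, 6, 10, 12] (size 5, max 12) hi=[13, 20, 22, 31, 33] (size 5, min 13) -> median=12.5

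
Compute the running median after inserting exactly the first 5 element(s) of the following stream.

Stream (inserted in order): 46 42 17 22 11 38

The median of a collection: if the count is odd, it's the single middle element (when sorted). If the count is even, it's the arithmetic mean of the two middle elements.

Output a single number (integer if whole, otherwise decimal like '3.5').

Step 1: insert 46 -> lo=[46] (size 1, max 46) hi=[] (size 0) -> median=46
Step 2: insert 42 -> lo=[42] (size 1, max 42) hi=[46] (size 1, min 46) -> median=44
Step 3: insert 17 -> lo=[17, 42] (size 2, max 42) hi=[46] (size 1, min 46) -> median=42
Step 4: insert 22 -> lo=[17, 22] (size 2, max 22) hi=[42, 46] (size 2, min 42) -> median=32
Step 5: insert 11 -> lo=[11, 17, 22] (size 3, max 22) hi=[42, 46] (size 2, min 42) -> median=22

Answer: 22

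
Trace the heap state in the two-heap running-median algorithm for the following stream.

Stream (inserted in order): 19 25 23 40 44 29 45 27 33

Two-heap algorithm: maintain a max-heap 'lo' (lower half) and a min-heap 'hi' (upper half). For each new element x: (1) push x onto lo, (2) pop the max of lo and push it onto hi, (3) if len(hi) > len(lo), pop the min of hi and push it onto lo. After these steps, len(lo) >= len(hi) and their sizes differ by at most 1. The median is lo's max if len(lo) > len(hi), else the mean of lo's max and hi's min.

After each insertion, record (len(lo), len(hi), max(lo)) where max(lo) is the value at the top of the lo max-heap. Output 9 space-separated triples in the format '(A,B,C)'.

Step 1: insert 19 -> lo=[19] hi=[] -> (len(lo)=1, len(hi)=0, max(lo)=19)
Step 2: insert 25 -> lo=[19] hi=[25] -> (len(lo)=1, len(hi)=1, max(lo)=19)
Step 3: insert 23 -> lo=[19, 23] hi=[25] -> (len(lo)=2, len(hi)=1, max(lo)=23)
Step 4: insert 40 -> lo=[19, 23] hi=[25, 40] -> (len(lo)=2, len(hi)=2, max(lo)=23)
Step 5: insert 44 -> lo=[19, 23, 25] hi=[40, 44] -> (len(lo)=3, len(hi)=2, max(lo)=25)
Step 6: insert 29 -> lo=[19, 23, 25] hi=[29, 40, 44] -> (len(lo)=3, len(hi)=3, max(lo)=25)
Step 7: insert 45 -> lo=[19, 23, 25, 29] hi=[40, 44, 45] -> (len(lo)=4, len(hi)=3, max(lo)=29)
Step 8: insert 27 -> lo=[19, 23, 25, 27] hi=[29, 40, 44, 45] -> (len(lo)=4, len(hi)=4, max(lo)=27)
Step 9: insert 33 -> lo=[19, 23, 25, 27, 29] hi=[33, 40, 44, 45] -> (len(lo)=5, len(hi)=4, max(lo)=29)

Answer: (1,0,19) (1,1,19) (2,1,23) (2,2,23) (3,2,25) (3,3,25) (4,3,29) (4,4,27) (5,4,29)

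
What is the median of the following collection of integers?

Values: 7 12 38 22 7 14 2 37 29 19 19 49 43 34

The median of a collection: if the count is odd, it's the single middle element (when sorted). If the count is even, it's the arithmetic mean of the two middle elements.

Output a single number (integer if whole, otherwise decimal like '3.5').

Step 1: insert 7 -> lo=[7] (size 1, max 7) hi=[] (size 0) -> median=7
Step 2: insert 12 -> lo=[7] (size 1, max 7) hi=[12] (size 1, min 12) -> median=9.5
Step 3: insert 38 -> lo=[7, 12] (size 2, max 12) hi=[38] (size 1, min 38) -> median=12
Step 4: insert 22 -> lo=[7, 12] (size 2, max 12) hi=[22, 38] (size 2, min 22) -> median=17
Step 5: insert 7 -> lo=[7, 7, 12] (size 3, max 12) hi=[22, 38] (size 2, min 22) -> median=12
Step 6: insert 14 -> lo=[7, 7, 12] (size 3, max 12) hi=[14, 22, 38] (size 3, min 14) -> median=13
Step 7: insert 2 -> lo=[2, 7, 7, 12] (size 4, max 12) hi=[14, 22, 38] (size 3, min 14) -> median=12
Step 8: insert 37 -> lo=[2, 7, 7, 12] (size 4, max 12) hi=[14, 22, 37, 38] (size 4, min 14) -> median=13
Step 9: insert 29 -> lo=[2, 7, 7, 12, 14] (size 5, max 14) hi=[22, 29, 37, 38] (size 4, min 22) -> median=14
Step 10: insert 19 -> lo=[2, 7, 7, 12, 14] (size 5, max 14) hi=[19, 22, 29, 37, 38] (size 5, min 19) -> median=16.5
Step 11: insert 19 -> lo=[2, 7, 7, 12, 14, 19] (size 6, max 19) hi=[19, 22, 29, 37, 38] (size 5, min 19) -> median=19
Step 12: insert 49 -> lo=[2, 7, 7, 12, 14, 19] (size 6, max 19) hi=[19, 22, 29, 37, 38, 49] (size 6, min 19) -> median=19
Step 13: insert 43 -> lo=[2, 7, 7, 12, 14, 19, 19] (size 7, max 19) hi=[22, 29, 37, 38, 43, 49] (size 6, min 22) -> median=19
Step 14: insert 34 -> lo=[2, 7, 7, 12, 14, 19, 19] (size 7, max 19) hi=[22, 29, 34, 37, 38, 43, 49] (size 7, min 22) -> median=20.5

Answer: 20.5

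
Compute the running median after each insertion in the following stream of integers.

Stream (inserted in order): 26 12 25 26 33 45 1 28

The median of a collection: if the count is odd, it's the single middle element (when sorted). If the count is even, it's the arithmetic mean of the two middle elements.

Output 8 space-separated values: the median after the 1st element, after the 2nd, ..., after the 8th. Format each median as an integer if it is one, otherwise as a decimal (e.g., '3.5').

Step 1: insert 26 -> lo=[26] (size 1, max 26) hi=[] (size 0) -> median=26
Step 2: insert 12 -> lo=[12] (size 1, max 12) hi=[26] (size 1, min 26) -> median=19
Step 3: insert 25 -> lo=[12, 25] (size 2, max 25) hi=[26] (size 1, min 26) -> median=25
Step 4: insert 26 -> lo=[12, 25] (size 2, max 25) hi=[26, 26] (size 2, min 26) -> median=25.5
Step 5: insert 33 -> lo=[12, 25, 26] (size 3, max 26) hi=[26, 33] (size 2, min 26) -> median=26
Step 6: insert 45 -> lo=[12, 25, 26] (size 3, max 26) hi=[26, 33, 45] (size 3, min 26) -> median=26
Step 7: insert 1 -> lo=[1, 12, 25, 26] (size 4, max 26) hi=[26, 33, 45] (size 3, min 26) -> median=26
Step 8: insert 28 -> lo=[1, 12, 25, 26] (size 4, max 26) hi=[26, 28, 33, 45] (size 4, min 26) -> median=26

Answer: 26 19 25 25.5 26 26 26 26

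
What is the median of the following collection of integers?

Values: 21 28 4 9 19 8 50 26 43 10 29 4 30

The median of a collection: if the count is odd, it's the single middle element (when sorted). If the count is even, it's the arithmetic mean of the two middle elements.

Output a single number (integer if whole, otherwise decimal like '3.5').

Answer: 21

Derivation:
Step 1: insert 21 -> lo=[21] (size 1, max 21) hi=[] (size 0) -> median=21
Step 2: insert 28 -> lo=[21] (size 1, max 21) hi=[28] (size 1, min 28) -> median=24.5
Step 3: insert 4 -> lo=[4, 21] (size 2, max 21) hi=[28] (size 1, min 28) -> median=21
Step 4: insert 9 -> lo=[4, 9] (size 2, max 9) hi=[21, 28] (size 2, min 21) -> median=15
Step 5: insert 19 -> lo=[4, 9, 19] (size 3, max 19) hi=[21, 28] (size 2, min 21) -> median=19
Step 6: insert 8 -> lo=[4, 8, 9] (size 3, max 9) hi=[19, 21, 28] (size 3, min 19) -> median=14
Step 7: insert 50 -> lo=[4, 8, 9, 19] (size 4, max 19) hi=[21, 28, 50] (size 3, min 21) -> median=19
Step 8: insert 26 -> lo=[4, 8, 9, 19] (size 4, max 19) hi=[21, 26, 28, 50] (size 4, min 21) -> median=20
Step 9: insert 43 -> lo=[4, 8, 9, 19, 21] (size 5, max 21) hi=[26, 28, 43, 50] (size 4, min 26) -> median=21
Step 10: insert 10 -> lo=[4, 8, 9, 10, 19] (size 5, max 19) hi=[21, 26, 28, 43, 50] (size 5, min 21) -> median=20
Step 11: insert 29 -> lo=[4, 8, 9, 10, 19, 21] (size 6, max 21) hi=[26, 28, 29, 43, 50] (size 5, min 26) -> median=21
Step 12: insert 4 -> lo=[4, 4, 8, 9, 10, 19] (size 6, max 19) hi=[21, 26, 28, 29, 43, 50] (size 6, min 21) -> median=20
Step 13: insert 30 -> lo=[4, 4, 8, 9, 10, 19, 21] (size 7, max 21) hi=[26, 28, 29, 30, 43, 50] (size 6, min 26) -> median=21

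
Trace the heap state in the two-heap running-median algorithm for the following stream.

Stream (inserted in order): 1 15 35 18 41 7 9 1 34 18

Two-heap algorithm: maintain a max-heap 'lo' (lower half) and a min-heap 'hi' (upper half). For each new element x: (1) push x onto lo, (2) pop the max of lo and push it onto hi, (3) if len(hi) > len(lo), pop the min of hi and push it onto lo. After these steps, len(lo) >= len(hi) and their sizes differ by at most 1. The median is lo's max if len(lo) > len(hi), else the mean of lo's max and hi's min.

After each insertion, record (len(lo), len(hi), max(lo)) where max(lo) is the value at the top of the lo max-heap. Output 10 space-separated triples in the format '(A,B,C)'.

Step 1: insert 1 -> lo=[1] hi=[] -> (len(lo)=1, len(hi)=0, max(lo)=1)
Step 2: insert 15 -> lo=[1] hi=[15] -> (len(lo)=1, len(hi)=1, max(lo)=1)
Step 3: insert 35 -> lo=[1, 15] hi=[35] -> (len(lo)=2, len(hi)=1, max(lo)=15)
Step 4: insert 18 -> lo=[1, 15] hi=[18, 35] -> (len(lo)=2, len(hi)=2, max(lo)=15)
Step 5: insert 41 -> lo=[1, 15, 18] hi=[35, 41] -> (len(lo)=3, len(hi)=2, max(lo)=18)
Step 6: insert 7 -> lo=[1, 7, 15] hi=[18, 35, 41] -> (len(lo)=3, len(hi)=3, max(lo)=15)
Step 7: insert 9 -> lo=[1, 7, 9, 15] hi=[18, 35, 41] -> (len(lo)=4, len(hi)=3, max(lo)=15)
Step 8: insert 1 -> lo=[1, 1, 7, 9] hi=[15, 18, 35, 41] -> (len(lo)=4, len(hi)=4, max(lo)=9)
Step 9: insert 34 -> lo=[1, 1, 7, 9, 15] hi=[18, 34, 35, 41] -> (len(lo)=5, len(hi)=4, max(lo)=15)
Step 10: insert 18 -> lo=[1, 1, 7, 9, 15] hi=[18, 18, 34, 35, 41] -> (len(lo)=5, len(hi)=5, max(lo)=15)

Answer: (1,0,1) (1,1,1) (2,1,15) (2,2,15) (3,2,18) (3,3,15) (4,3,15) (4,4,9) (5,4,15) (5,5,15)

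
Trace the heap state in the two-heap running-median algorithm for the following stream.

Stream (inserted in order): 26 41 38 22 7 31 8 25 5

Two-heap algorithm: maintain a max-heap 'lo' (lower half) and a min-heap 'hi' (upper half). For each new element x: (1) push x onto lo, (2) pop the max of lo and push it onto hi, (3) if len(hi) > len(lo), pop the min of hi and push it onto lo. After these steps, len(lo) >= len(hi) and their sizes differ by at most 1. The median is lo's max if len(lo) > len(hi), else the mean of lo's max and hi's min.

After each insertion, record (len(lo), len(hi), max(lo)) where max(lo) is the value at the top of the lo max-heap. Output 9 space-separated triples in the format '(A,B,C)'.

Step 1: insert 26 -> lo=[26] hi=[] -> (len(lo)=1, len(hi)=0, max(lo)=26)
Step 2: insert 41 -> lo=[26] hi=[41] -> (len(lo)=1, len(hi)=1, max(lo)=26)
Step 3: insert 38 -> lo=[26, 38] hi=[41] -> (len(lo)=2, len(hi)=1, max(lo)=38)
Step 4: insert 22 -> lo=[22, 26] hi=[38, 41] -> (len(lo)=2, len(hi)=2, max(lo)=26)
Step 5: insert 7 -> lo=[7, 22, 26] hi=[38, 41] -> (len(lo)=3, len(hi)=2, max(lo)=26)
Step 6: insert 31 -> lo=[7, 22, 26] hi=[31, 38, 41] -> (len(lo)=3, len(hi)=3, max(lo)=26)
Step 7: insert 8 -> lo=[7, 8, 22, 26] hi=[31, 38, 41] -> (len(lo)=4, len(hi)=3, max(lo)=26)
Step 8: insert 25 -> lo=[7, 8, 22, 25] hi=[26, 31, 38, 41] -> (len(lo)=4, len(hi)=4, max(lo)=25)
Step 9: insert 5 -> lo=[5, 7, 8, 22, 25] hi=[26, 31, 38, 41] -> (len(lo)=5, len(hi)=4, max(lo)=25)

Answer: (1,0,26) (1,1,26) (2,1,38) (2,2,26) (3,2,26) (3,3,26) (4,3,26) (4,4,25) (5,4,25)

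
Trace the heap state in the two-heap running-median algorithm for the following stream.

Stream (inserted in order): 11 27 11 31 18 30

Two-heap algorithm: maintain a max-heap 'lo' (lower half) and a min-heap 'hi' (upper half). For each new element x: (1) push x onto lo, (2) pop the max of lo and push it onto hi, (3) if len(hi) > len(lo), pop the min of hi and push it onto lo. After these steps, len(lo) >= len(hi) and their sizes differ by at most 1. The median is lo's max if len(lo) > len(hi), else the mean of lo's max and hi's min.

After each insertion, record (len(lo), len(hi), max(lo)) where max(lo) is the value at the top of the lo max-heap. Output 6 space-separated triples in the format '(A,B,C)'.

Step 1: insert 11 -> lo=[11] hi=[] -> (len(lo)=1, len(hi)=0, max(lo)=11)
Step 2: insert 27 -> lo=[11] hi=[27] -> (len(lo)=1, len(hi)=1, max(lo)=11)
Step 3: insert 11 -> lo=[11, 11] hi=[27] -> (len(lo)=2, len(hi)=1, max(lo)=11)
Step 4: insert 31 -> lo=[11, 11] hi=[27, 31] -> (len(lo)=2, len(hi)=2, max(lo)=11)
Step 5: insert 18 -> lo=[11, 11, 18] hi=[27, 31] -> (len(lo)=3, len(hi)=2, max(lo)=18)
Step 6: insert 30 -> lo=[11, 11, 18] hi=[27, 30, 31] -> (len(lo)=3, len(hi)=3, max(lo)=18)

Answer: (1,0,11) (1,1,11) (2,1,11) (2,2,11) (3,2,18) (3,3,18)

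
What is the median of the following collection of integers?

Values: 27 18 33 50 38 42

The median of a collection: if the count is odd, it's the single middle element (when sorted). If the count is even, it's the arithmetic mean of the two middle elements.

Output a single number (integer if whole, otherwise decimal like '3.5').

Step 1: insert 27 -> lo=[27] (size 1, max 27) hi=[] (size 0) -> median=27
Step 2: insert 18 -> lo=[18] (size 1, max 18) hi=[27] (size 1, min 27) -> median=22.5
Step 3: insert 33 -> lo=[18, 27] (size 2, max 27) hi=[33] (size 1, min 33) -> median=27
Step 4: insert 50 -> lo=[18, 27] (size 2, max 27) hi=[33, 50] (size 2, min 33) -> median=30
Step 5: insert 38 -> lo=[18, 27, 33] (size 3, max 33) hi=[38, 50] (size 2, min 38) -> median=33
Step 6: insert 42 -> lo=[18, 27, 33] (size 3, max 33) hi=[38, 42, 50] (size 3, min 38) -> median=35.5

Answer: 35.5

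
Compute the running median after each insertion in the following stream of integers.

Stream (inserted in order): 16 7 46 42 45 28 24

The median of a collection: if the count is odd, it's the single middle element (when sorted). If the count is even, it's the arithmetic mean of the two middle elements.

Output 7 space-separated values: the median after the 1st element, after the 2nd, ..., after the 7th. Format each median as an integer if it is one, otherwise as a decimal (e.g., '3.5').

Answer: 16 11.5 16 29 42 35 28

Derivation:
Step 1: insert 16 -> lo=[16] (size 1, max 16) hi=[] (size 0) -> median=16
Step 2: insert 7 -> lo=[7] (size 1, max 7) hi=[16] (size 1, min 16) -> median=11.5
Step 3: insert 46 -> lo=[7, 16] (size 2, max 16) hi=[46] (size 1, min 46) -> median=16
Step 4: insert 42 -> lo=[7, 16] (size 2, max 16) hi=[42, 46] (size 2, min 42) -> median=29
Step 5: insert 45 -> lo=[7, 16, 42] (size 3, max 42) hi=[45, 46] (size 2, min 45) -> median=42
Step 6: insert 28 -> lo=[7, 16, 28] (size 3, max 28) hi=[42, 45, 46] (size 3, min 42) -> median=35
Step 7: insert 24 -> lo=[7, 16, 24, 28] (size 4, max 28) hi=[42, 45, 46] (size 3, min 42) -> median=28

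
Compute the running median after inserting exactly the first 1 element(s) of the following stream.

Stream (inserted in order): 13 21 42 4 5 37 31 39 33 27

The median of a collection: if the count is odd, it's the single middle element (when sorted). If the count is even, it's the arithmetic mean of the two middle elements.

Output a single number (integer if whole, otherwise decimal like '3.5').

Answer: 13

Derivation:
Step 1: insert 13 -> lo=[13] (size 1, max 13) hi=[] (size 0) -> median=13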